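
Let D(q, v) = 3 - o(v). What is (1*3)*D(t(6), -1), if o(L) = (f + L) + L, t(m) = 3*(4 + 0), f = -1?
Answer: 18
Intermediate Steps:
t(m) = 12 (t(m) = 3*4 = 12)
o(L) = -1 + 2*L (o(L) = (-1 + L) + L = -1 + 2*L)
D(q, v) = 4 - 2*v (D(q, v) = 3 - (-1 + 2*v) = 3 + (1 - 2*v) = 4 - 2*v)
(1*3)*D(t(6), -1) = (1*3)*(4 - 2*(-1)) = 3*(4 + 2) = 3*6 = 18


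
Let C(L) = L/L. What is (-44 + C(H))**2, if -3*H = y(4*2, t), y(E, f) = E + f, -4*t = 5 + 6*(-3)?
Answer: 1849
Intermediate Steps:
t = 13/4 (t = -(5 + 6*(-3))/4 = -(5 - 18)/4 = -1/4*(-13) = 13/4 ≈ 3.2500)
H = -15/4 (H = -(4*2 + 13/4)/3 = -(8 + 13/4)/3 = -1/3*45/4 = -15/4 ≈ -3.7500)
C(L) = 1
(-44 + C(H))**2 = (-44 + 1)**2 = (-43)**2 = 1849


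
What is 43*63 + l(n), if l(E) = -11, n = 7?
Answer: 2698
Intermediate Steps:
43*63 + l(n) = 43*63 - 11 = 2709 - 11 = 2698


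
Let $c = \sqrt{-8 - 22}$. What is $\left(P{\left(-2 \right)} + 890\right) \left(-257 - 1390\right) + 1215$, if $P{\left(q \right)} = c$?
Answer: $-1464615 - 1647 i \sqrt{30} \approx -1.4646 \cdot 10^{6} - 9021.0 i$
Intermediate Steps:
$c = i \sqrt{30}$ ($c = \sqrt{-30} = i \sqrt{30} \approx 5.4772 i$)
$P{\left(q \right)} = i \sqrt{30}$
$\left(P{\left(-2 \right)} + 890\right) \left(-257 - 1390\right) + 1215 = \left(i \sqrt{30} + 890\right) \left(-257 - 1390\right) + 1215 = \left(890 + i \sqrt{30}\right) \left(-1647\right) + 1215 = \left(-1465830 - 1647 i \sqrt{30}\right) + 1215 = -1464615 - 1647 i \sqrt{30}$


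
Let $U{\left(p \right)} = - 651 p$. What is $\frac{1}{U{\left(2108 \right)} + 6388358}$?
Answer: $\frac{1}{5016050} \approx 1.9936 \cdot 10^{-7}$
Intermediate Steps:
$\frac{1}{U{\left(2108 \right)} + 6388358} = \frac{1}{\left(-651\right) 2108 + 6388358} = \frac{1}{-1372308 + 6388358} = \frac{1}{5016050}$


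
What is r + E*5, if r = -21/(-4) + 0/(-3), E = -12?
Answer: -219/4 ≈ -54.750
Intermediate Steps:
r = 21/4 (r = -21*(-¼) + 0*(-⅓) = 21/4 + 0 = 21/4 ≈ 5.2500)
r + E*5 = 21/4 - 12*5 = 21/4 - 60 = -219/4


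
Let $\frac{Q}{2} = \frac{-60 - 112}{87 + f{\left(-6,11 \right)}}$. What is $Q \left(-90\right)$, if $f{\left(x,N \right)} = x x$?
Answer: $\frac{10320}{41} \approx 251.71$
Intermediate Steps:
$f{\left(x,N \right)} = x^{2}$
$Q = - \frac{344}{123}$ ($Q = 2 \frac{-60 - 112}{87 + \left(-6\right)^{2}} = 2 \left(- \frac{172}{87 + 36}\right) = 2 \left(- \frac{172}{123}\right) = - \frac{344}{123} \approx -2.7967$)
$Q \left(-90\right) = \left(- \frac{344}{123}\right) \left(-90\right) = \frac{10320}{41}$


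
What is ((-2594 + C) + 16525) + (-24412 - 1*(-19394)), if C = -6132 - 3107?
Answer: -326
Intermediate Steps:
C = -9239
((-2594 + C) + 16525) + (-24412 - 1*(-19394)) = ((-2594 - 9239) + 16525) + (-24412 - 1*(-19394)) = (-11833 + 16525) + (-24412 + 19394) = 4692 - 5018 = -326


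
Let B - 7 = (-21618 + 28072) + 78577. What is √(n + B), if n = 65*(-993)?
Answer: 9*√253 ≈ 143.15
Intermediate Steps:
n = -64545
B = 85038 (B = 7 + ((-21618 + 28072) + 78577) = 7 + (6454 + 78577) = 7 + 85031 = 85038)
√(n + B) = √(-64545 + 85038) = √20493 = 9*√253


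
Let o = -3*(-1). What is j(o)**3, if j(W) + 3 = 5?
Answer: 8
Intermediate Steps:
o = 3
j(W) = 2 (j(W) = -3 + 5 = 2)
j(o)**3 = 2**3 = 8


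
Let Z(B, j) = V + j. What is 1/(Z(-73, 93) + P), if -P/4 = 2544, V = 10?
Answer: -1/10073 ≈ -9.9275e-5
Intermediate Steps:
P = -10176 (P = -4*2544 = -10176)
Z(B, j) = 10 + j
1/(Z(-73, 93) + P) = 1/((10 + 93) - 10176) = 1/(103 - 10176) = 1/(-10073) = -1/10073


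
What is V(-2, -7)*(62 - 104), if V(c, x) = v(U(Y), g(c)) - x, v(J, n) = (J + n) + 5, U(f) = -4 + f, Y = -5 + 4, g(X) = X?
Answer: -210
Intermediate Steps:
Y = -1
v(J, n) = 5 + J + n
V(c, x) = c - x (V(c, x) = (5 + (-4 - 1) + c) - x = (5 - 5 + c) - x = c - x)
V(-2, -7)*(62 - 104) = (-2 - 1*(-7))*(62 - 104) = (-2 + 7)*(-42) = 5*(-42) = -210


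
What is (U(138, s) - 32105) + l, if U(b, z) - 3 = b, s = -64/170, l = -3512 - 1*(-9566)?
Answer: -25910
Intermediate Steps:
l = 6054 (l = -3512 + 9566 = 6054)
s = -32/85 (s = -64*1/170 = -32/85 ≈ -0.37647)
U(b, z) = 3 + b
(U(138, s) - 32105) + l = ((3 + 138) - 32105) + 6054 = (141 - 32105) + 6054 = -31964 + 6054 = -25910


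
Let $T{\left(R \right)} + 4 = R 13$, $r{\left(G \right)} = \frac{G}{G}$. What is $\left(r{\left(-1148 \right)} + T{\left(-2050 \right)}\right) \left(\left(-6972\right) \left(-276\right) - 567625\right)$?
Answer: $-36158712491$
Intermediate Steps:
$r{\left(G \right)} = 1$
$T{\left(R \right)} = -4 + 13 R$ ($T{\left(R \right)} = -4 + R 13 = -4 + 13 R$)
$\left(r{\left(-1148 \right)} + T{\left(-2050 \right)}\right) \left(\left(-6972\right) \left(-276\right) - 567625\right) = \left(1 + \left(-4 + 13 \left(-2050\right)\right)\right) \left(\left(-6972\right) \left(-276\right) - 567625\right) = \left(1 - 26654\right) \left(1924272 - 567625\right) = \left(1 - 26654\right) 1356647 = \left(-26653\right) 1356647 = -36158712491$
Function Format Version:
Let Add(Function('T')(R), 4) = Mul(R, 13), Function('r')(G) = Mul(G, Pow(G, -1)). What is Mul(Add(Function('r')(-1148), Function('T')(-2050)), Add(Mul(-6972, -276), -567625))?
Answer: -36158712491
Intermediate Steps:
Function('r')(G) = 1
Function('T')(R) = Add(-4, Mul(13, R)) (Function('T')(R) = Add(-4, Mul(R, 13)) = Add(-4, Mul(13, R)))
Mul(Add(Function('r')(-1148), Function('T')(-2050)), Add(Mul(-6972, -276), -567625)) = Mul(Add(1, Add(-4, Mul(13, -2050))), Add(Mul(-6972, -276), -567625)) = Mul(Add(1, Add(-4, -26650)), Add(1924272, -567625)) = Mul(Add(1, -26654), 1356647) = Mul(-26653, 1356647) = -36158712491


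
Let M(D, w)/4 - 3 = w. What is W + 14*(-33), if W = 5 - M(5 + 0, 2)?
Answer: -477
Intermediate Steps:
M(D, w) = 12 + 4*w
W = -15 (W = 5 - (12 + 4*2) = 5 - (12 + 8) = 5 - 1*20 = 5 - 20 = -15)
W + 14*(-33) = -15 + 14*(-33) = -15 - 462 = -477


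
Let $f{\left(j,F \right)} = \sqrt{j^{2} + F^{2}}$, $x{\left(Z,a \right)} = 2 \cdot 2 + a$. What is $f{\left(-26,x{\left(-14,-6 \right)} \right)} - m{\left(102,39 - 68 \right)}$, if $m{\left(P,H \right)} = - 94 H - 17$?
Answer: $-2709 + 2 \sqrt{170} \approx -2682.9$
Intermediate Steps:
$x{\left(Z,a \right)} = 4 + a$
$m{\left(P,H \right)} = -17 - 94 H$
$f{\left(j,F \right)} = \sqrt{F^{2} + j^{2}}$
$f{\left(-26,x{\left(-14,-6 \right)} \right)} - m{\left(102,39 - 68 \right)} = \sqrt{\left(4 - 6\right)^{2} + \left(-26\right)^{2}} - \left(-17 - 94 \left(39 - 68\right)\right) = \sqrt{\left(-2\right)^{2} + 676} - \left(-17 - 94 \left(39 - 68\right)\right) = \sqrt{4 + 676} - \left(-17 - -2726\right) = \sqrt{680} - \left(-17 + 2726\right) = 2 \sqrt{170} - 2709 = -2709 + 2 \sqrt{170}$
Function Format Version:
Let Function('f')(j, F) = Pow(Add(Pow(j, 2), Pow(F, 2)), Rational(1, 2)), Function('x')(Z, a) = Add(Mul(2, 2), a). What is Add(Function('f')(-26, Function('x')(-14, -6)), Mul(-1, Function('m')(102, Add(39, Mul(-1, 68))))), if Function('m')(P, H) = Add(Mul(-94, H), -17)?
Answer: Add(-2709, Mul(2, Pow(170, Rational(1, 2)))) ≈ -2682.9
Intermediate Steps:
Function('x')(Z, a) = Add(4, a)
Function('m')(P, H) = Add(-17, Mul(-94, H))
Function('f')(j, F) = Pow(Add(Pow(F, 2), Pow(j, 2)), Rational(1, 2))
Add(Function('f')(-26, Function('x')(-14, -6)), Mul(-1, Function('m')(102, Add(39, Mul(-1, 68))))) = Add(Pow(Add(Pow(Add(4, -6), 2), Pow(-26, 2)), Rational(1, 2)), Mul(-1, Add(-17, Mul(-94, Add(39, Mul(-1, 68)))))) = Add(Pow(Add(Pow(-2, 2), 676), Rational(1, 2)), Mul(-1, Add(-17, Mul(-94, Add(39, -68))))) = Add(Pow(Add(4, 676), Rational(1, 2)), Mul(-1, Add(-17, Mul(-94, -29)))) = Add(Pow(680, Rational(1, 2)), Mul(-1, Add(-17, 2726))) = Add(Mul(2, Pow(170, Rational(1, 2))), Mul(-1, 2709)) = Add(Mul(2, Pow(170, Rational(1, 2))), -2709) = Add(-2709, Mul(2, Pow(170, Rational(1, 2))))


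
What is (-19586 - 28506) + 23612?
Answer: -24480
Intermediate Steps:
(-19586 - 28506) + 23612 = -48092 + 23612 = -24480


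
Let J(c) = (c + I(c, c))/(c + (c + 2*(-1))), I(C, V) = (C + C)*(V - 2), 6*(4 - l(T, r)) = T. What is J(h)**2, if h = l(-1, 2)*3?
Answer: 75625/529 ≈ 142.96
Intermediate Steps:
l(T, r) = 4 - T/6
I(C, V) = 2*C*(-2 + V) (I(C, V) = (2*C)*(-2 + V) = 2*C*(-2 + V))
h = 25/2 (h = (4 - 1/6*(-1))*3 = (4 + 1/6)*3 = (25/6)*3 = 25/2 ≈ 12.500)
J(c) = (c + 2*c*(-2 + c))/(-2 + 2*c) (J(c) = (c + 2*c*(-2 + c))/(c + (c + 2*(-1))) = (c + 2*c*(-2 + c))/(c + (c - 2)) = (c + 2*c*(-2 + c))/(c + (-2 + c)) = (c + 2*c*(-2 + c))/(-2 + 2*c))
J(h)**2 = ((1/2)*(25/2)*(-3 + 2*(25/2))/(-1 + 25/2))**2 = ((1/2)*(25/2)*(-3 + 25)/(23/2))**2 = ((1/2)*(25/2)*(2/23)*22)**2 = (275/23)**2 = 75625/529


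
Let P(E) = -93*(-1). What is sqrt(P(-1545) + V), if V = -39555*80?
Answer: I*sqrt(3164307) ≈ 1778.8*I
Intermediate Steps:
P(E) = 93
V = -3164400
sqrt(P(-1545) + V) = sqrt(93 - 3164400) = sqrt(-3164307) = I*sqrt(3164307)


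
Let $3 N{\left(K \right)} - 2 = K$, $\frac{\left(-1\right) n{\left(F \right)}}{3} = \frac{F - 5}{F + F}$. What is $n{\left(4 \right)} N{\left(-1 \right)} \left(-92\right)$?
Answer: $- \frac{23}{2} \approx -11.5$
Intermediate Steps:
$n{\left(F \right)} = - \frac{3 \left(-5 + F\right)}{2 F}$ ($n{\left(F \right)} = - 3 \frac{F - 5}{F + F} = - 3 \frac{-5 + F}{2 F} = - \frac{3 \left(-5 + F\right)}{2 F}$)
$N{\left(K \right)} = \frac{2}{3} + \frac{K}{3}$
$n{\left(4 \right)} N{\left(-1 \right)} \left(-92\right) = \frac{3 \left(5 - 4\right)}{2 \cdot 4} \left(\frac{2}{3} + \frac{1}{3} \left(-1\right)\right) \left(-92\right) = \frac{3}{2} \cdot \frac{1}{4} \left(5 - 4\right) \left(\frac{2}{3} - \frac{1}{3}\right) \left(-92\right) = \frac{3}{2} \cdot \frac{1}{4} \cdot 1 \cdot \frac{1}{3} \left(-92\right) = \frac{3}{8} \cdot \frac{1}{3} \left(-92\right) = \frac{1}{8} \left(-92\right) = - \frac{23}{2}$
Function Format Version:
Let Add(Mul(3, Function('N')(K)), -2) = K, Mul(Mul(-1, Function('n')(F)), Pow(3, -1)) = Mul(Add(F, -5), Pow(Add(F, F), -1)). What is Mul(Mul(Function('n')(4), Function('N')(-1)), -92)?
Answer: Rational(-23, 2) ≈ -11.500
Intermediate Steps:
Function('n')(F) = Mul(Rational(-3, 2), Pow(F, -1), Add(-5, F)) (Function('n')(F) = Mul(-3, Mul(Add(F, -5), Pow(Add(F, F), -1))) = Mul(-3, Mul(Add(-5, F), Pow(Mul(2, F), -1))) = Mul(-3, Mul(Add(-5, F), Mul(Rational(1, 2), Pow(F, -1)))) = Mul(-3, Mul(Rational(1, 2), Pow(F, -1), Add(-5, F))) = Mul(Rational(-3, 2), Pow(F, -1), Add(-5, F)))
Function('N')(K) = Add(Rational(2, 3), Mul(Rational(1, 3), K))
Mul(Mul(Function('n')(4), Function('N')(-1)), -92) = Mul(Mul(Mul(Rational(3, 2), Pow(4, -1), Add(5, Mul(-1, 4))), Add(Rational(2, 3), Mul(Rational(1, 3), -1))), -92) = Mul(Mul(Mul(Rational(3, 2), Rational(1, 4), Add(5, -4)), Add(Rational(2, 3), Rational(-1, 3))), -92) = Mul(Mul(Mul(Rational(3, 2), Rational(1, 4), 1), Rational(1, 3)), -92) = Mul(Mul(Rational(3, 8), Rational(1, 3)), -92) = Mul(Rational(1, 8), -92) = Rational(-23, 2)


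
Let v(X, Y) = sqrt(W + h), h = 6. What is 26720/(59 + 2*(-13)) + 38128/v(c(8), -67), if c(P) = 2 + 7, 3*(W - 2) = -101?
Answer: 26720/33 - 38128*I*sqrt(231)/77 ≈ 809.7 - 7525.9*I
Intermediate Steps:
W = -95/3 (W = 2 + (1/3)*(-101) = 2 - 101/3 = -95/3 ≈ -31.667)
c(P) = 9
v(X, Y) = I*sqrt(231)/3 (v(X, Y) = sqrt(-95/3 + 6) = sqrt(-77/3) = I*sqrt(231)/3)
26720/(59 + 2*(-13)) + 38128/v(c(8), -67) = 26720/(59 + 2*(-13)) + 38128/((I*sqrt(231)/3)) = 26720/(59 - 26) + 38128*(-I*sqrt(231)/77) = 26720/33 - 38128*I*sqrt(231)/77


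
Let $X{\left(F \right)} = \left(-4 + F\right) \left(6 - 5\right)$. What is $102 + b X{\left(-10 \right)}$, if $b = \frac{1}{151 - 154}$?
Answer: $\frac{320}{3} \approx 106.67$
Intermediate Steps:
$X{\left(F \right)} = -4 + F$ ($X{\left(F \right)} = \left(-4 + F\right) \left(6 - 5\right) = \left(-4 + F\right) 1 = -4 + F$)
$b = - \frac{1}{3}$ ($b = \frac{1}{-3} = - \frac{1}{3} \approx -0.33333$)
$102 + b X{\left(-10 \right)} = 102 - \frac{-4 - 10}{3} = 102 - - \frac{14}{3} = 102 + \frac{14}{3} = \frac{320}{3}$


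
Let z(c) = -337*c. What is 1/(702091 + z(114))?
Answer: 1/663673 ≈ 1.5068e-6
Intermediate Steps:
1/(702091 + z(114)) = 1/(702091 - 337*114) = 1/(702091 - 38418) = 1/663673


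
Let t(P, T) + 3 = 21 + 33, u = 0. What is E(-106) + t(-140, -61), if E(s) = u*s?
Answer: 51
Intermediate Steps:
E(s) = 0 (E(s) = 0*s = 0)
t(P, T) = 51 (t(P, T) = -3 + (21 + 33) = -3 + 54 = 51)
E(-106) + t(-140, -61) = 0 + 51 = 51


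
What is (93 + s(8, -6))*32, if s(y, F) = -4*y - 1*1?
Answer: 1920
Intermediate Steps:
s(y, F) = -1 - 4*y (s(y, F) = -4*y - 1 = -1 - 4*y)
(93 + s(8, -6))*32 = (93 + (-1 - 4*8))*32 = (93 + (-1 - 32))*32 = (93 - 33)*32 = 60*32 = 1920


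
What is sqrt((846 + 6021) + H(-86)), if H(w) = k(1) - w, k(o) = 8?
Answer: sqrt(6961) ≈ 83.433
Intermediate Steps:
H(w) = 8 - w
sqrt((846 + 6021) + H(-86)) = sqrt((846 + 6021) + (8 - 1*(-86))) = sqrt(6867 + (8 + 86)) = sqrt(6867 + 94) = sqrt(6961)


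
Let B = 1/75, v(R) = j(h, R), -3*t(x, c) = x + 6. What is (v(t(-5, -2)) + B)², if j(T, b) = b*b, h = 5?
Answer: 784/50625 ≈ 0.015486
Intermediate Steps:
t(x, c) = -2 - x/3 (t(x, c) = -(x + 6)/3 = -(6 + x)/3 = -2 - x/3)
j(T, b) = b²
v(R) = R²
B = 1/75 ≈ 0.013333
(v(t(-5, -2)) + B)² = ((-2 - ⅓*(-5))² + 1/75)² = ((-2 + 5/3)² + 1/75)² = ((-⅓)² + 1/75)² = (⅑ + 1/75)² = (28/225)² = 784/50625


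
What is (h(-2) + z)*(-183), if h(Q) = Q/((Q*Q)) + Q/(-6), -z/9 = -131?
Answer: -431453/2 ≈ -2.1573e+5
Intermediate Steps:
z = 1179 (z = -9*(-131) = 1179)
h(Q) = 1/Q - Q/6 (h(Q) = Q/(Q**2) + Q*(-1/6) = Q/Q**2 - Q/6 = 1/Q - Q/6)
(h(-2) + z)*(-183) = ((1/(-2) - 1/6*(-2)) + 1179)*(-183) = ((-1/2 + 1/3) + 1179)*(-183) = (-1/6 + 1179)*(-183) = (7073/6)*(-183) = -431453/2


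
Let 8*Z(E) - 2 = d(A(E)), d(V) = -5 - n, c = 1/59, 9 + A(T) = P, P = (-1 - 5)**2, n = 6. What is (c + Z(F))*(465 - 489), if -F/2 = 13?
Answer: 1569/59 ≈ 26.593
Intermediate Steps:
P = 36 (P = (-6)**2 = 36)
A(T) = 27 (A(T) = -9 + 36 = 27)
c = 1/59 ≈ 0.016949
d(V) = -11 (d(V) = -5 - 1*6 = -5 - 6 = -11)
F = -26 (F = -2*13 = -26)
Z(E) = -9/8 (Z(E) = 1/4 + (1/8)*(-11) = 1/4 - 11/8 = -9/8)
(c + Z(F))*(465 - 489) = (1/59 - 9/8)*(465 - 489) = -523/472*(-24) = 1569/59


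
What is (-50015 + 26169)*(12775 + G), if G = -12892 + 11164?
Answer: -263426762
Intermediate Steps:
G = -1728
(-50015 + 26169)*(12775 + G) = (-50015 + 26169)*(12775 - 1728) = -23846*11047 = -263426762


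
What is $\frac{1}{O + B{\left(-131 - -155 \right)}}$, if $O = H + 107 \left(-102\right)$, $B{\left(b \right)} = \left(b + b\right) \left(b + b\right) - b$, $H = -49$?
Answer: $- \frac{1}{8683} \approx -0.00011517$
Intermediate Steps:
$B{\left(b \right)} = - b + 4 b^{2}$ ($B{\left(b \right)} = 2 b 2 b - b = 4 b^{2} - b = - b + 4 b^{2}$)
$O = -10963$ ($O = -49 + 107 \left(-102\right) = -49 - 10914 = -10963$)
$\frac{1}{O + B{\left(-131 - -155 \right)}} = \frac{1}{-10963 + \left(-131 - -155\right) \left(-1 + 4 \left(-131 - -155\right)\right)} = \frac{1}{-10963 + \left(-131 + 155\right) \left(-1 + 4 \left(-131 + 155\right)\right)} = \frac{1}{-10963 + 24 \left(-1 + 4 \cdot 24\right)} = \frac{1}{-10963 + 24 \left(-1 + 96\right)} = \frac{1}{-10963 + 24 \cdot 95} = \frac{1}{-10963 + 2280} = \frac{1}{-8683} = - \frac{1}{8683}$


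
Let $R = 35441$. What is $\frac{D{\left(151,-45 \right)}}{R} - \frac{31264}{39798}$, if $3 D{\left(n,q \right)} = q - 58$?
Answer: $- \frac{554696911}{705240459} \approx -0.78654$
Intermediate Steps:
$D{\left(n,q \right)} = - \frac{58}{3} + \frac{q}{3}$ ($D{\left(n,q \right)} = \frac{q - 58}{3} = \frac{-58 + q}{3} = - \frac{58}{3} + \frac{q}{3}$)
$\frac{D{\left(151,-45 \right)}}{R} - \frac{31264}{39798} = \frac{- \frac{58}{3} + \frac{1}{3} \left(-45\right)}{35441} - \frac{31264}{39798} = \left(- \frac{58}{3} - 15\right) \frac{1}{35441} - \frac{15632}{19899} = \left(- \frac{103}{3}\right) \frac{1}{35441} - \frac{15632}{19899} = - \frac{103}{106323} - \frac{15632}{19899} = - \frac{554696911}{705240459}$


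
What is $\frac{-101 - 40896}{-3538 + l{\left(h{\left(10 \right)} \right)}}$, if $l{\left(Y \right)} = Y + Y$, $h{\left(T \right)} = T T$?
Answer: $\frac{40997}{3338} \approx 12.282$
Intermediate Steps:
$h{\left(T \right)} = T^{2}$
$l{\left(Y \right)} = 2 Y$
$\frac{-101 - 40896}{-3538 + l{\left(h{\left(10 \right)} \right)}} = \frac{-101 - 40896}{-3538 + 2 \cdot 10^{2}} = - \frac{40997}{-3538 + 2 \cdot 100} = - \frac{40997}{-3538 + 200} = - \frac{40997}{-3338} = \left(-40997\right) \left(- \frac{1}{3338}\right) = \frac{40997}{3338}$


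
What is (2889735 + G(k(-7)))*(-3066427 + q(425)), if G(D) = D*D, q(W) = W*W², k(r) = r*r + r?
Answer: 213101157317802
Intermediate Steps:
k(r) = r + r² (k(r) = r² + r = r + r²)
q(W) = W³
G(D) = D²
(2889735 + G(k(-7)))*(-3066427 + q(425)) = (2889735 + (-7*(1 - 7))²)*(-3066427 + 425³) = (2889735 + (-7*(-6))²)*(-3066427 + 76765625) = (2889735 + 42²)*73699198 = (2889735 + 1764)*73699198 = 2891499*73699198 = 213101157317802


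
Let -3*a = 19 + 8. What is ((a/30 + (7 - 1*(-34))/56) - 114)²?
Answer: 1011176401/78400 ≈ 12898.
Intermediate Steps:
a = -9 (a = -(19 + 8)/3 = -⅓*27 = -9)
((a/30 + (7 - 1*(-34))/56) - 114)² = ((-9/30 + (7 - 1*(-34))/56) - 114)² = ((-9*1/30 + (7 + 34)*(1/56)) - 114)² = ((-3/10 + 41*(1/56)) - 114)² = ((-3/10 + 41/56) - 114)² = (121/280 - 114)² = (-31799/280)² = 1011176401/78400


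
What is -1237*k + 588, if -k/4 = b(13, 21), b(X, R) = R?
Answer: 104496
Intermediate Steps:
k = -84 (k = -4*21 = -84)
-1237*k + 588 = -1237*(-84) + 588 = 103908 + 588 = 104496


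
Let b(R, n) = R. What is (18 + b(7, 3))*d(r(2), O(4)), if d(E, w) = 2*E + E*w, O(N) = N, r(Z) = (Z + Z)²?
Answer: 2400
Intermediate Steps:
r(Z) = 4*Z² (r(Z) = (2*Z)² = 4*Z²)
(18 + b(7, 3))*d(r(2), O(4)) = (18 + 7)*((4*2²)*(2 + 4)) = 25*((4*4)*6) = 25*(16*6) = 25*96 = 2400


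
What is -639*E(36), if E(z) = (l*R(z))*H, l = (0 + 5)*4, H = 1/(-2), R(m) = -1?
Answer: -6390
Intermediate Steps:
H = -½ ≈ -0.50000
l = 20 (l = 5*4 = 20)
E(z) = 10 (E(z) = (20*(-1))*(-½) = -20*(-½) = 10)
-639*E(36) = -639*10 = -6390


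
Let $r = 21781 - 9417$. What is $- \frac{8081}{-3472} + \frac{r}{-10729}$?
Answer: $\frac{43773241}{37251088} \approx 1.1751$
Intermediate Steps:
$r = 12364$ ($r = 21781 - 9417 = 12364$)
$- \frac{8081}{-3472} + \frac{r}{-10729} = - \frac{8081}{-3472} + \frac{12364}{-10729} = \left(-8081\right) \left(- \frac{1}{3472}\right) + 12364 \left(- \frac{1}{10729}\right) = \frac{8081}{3472} - \frac{12364}{10729} = \frac{43773241}{37251088}$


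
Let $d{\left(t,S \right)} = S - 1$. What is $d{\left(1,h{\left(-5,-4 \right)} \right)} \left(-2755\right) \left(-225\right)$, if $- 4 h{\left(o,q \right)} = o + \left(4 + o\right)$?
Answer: $\frac{619875}{2} \approx 3.0994 \cdot 10^{5}$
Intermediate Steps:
$h{\left(o,q \right)} = -1 - \frac{o}{2}$ ($h{\left(o,q \right)} = - \frac{o + \left(4 + o\right)}{4} = - \frac{4 + 2 o}{4} = -1 - \frac{o}{2}$)
$d{\left(t,S \right)} = -1 + S$ ($d{\left(t,S \right)} = S - 1 = -1 + S$)
$d{\left(1,h{\left(-5,-4 \right)} \right)} \left(-2755\right) \left(-225\right) = \left(-1 - - \frac{3}{2}\right) \left(-2755\right) \left(-225\right) = \left(-1 + \left(-1 + \frac{5}{2}\right)\right) \left(-2755\right) \left(-225\right) = \left(-1 + \frac{3}{2}\right) \left(-2755\right) \left(-225\right) = \frac{1}{2} \left(-2755\right) \left(-225\right) = \left(- \frac{2755}{2}\right) \left(-225\right) = \frac{619875}{2}$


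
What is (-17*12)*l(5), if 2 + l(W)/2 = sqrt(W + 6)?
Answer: 816 - 408*sqrt(11) ≈ -537.18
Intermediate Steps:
l(W) = -4 + 2*sqrt(6 + W) (l(W) = -4 + 2*sqrt(W + 6) = -4 + 2*sqrt(6 + W))
(-17*12)*l(5) = (-17*12)*(-4 + 2*sqrt(6 + 5)) = -204*(-4 + 2*sqrt(11)) = 816 - 408*sqrt(11)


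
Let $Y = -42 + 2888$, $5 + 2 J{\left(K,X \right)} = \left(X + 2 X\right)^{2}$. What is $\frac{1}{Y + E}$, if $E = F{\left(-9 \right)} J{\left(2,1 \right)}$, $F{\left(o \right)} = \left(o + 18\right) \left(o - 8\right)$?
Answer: $\frac{1}{2540} \approx 0.0003937$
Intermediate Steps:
$F{\left(o \right)} = \left(-8 + o\right) \left(18 + o\right)$ ($F{\left(o \right)} = \left(18 + o\right) \left(-8 + o\right) = \left(-8 + o\right) \left(18 + o\right)$)
$J{\left(K,X \right)} = - \frac{5}{2} + \frac{9 X^{2}}{2}$ ($J{\left(K,X \right)} = - \frac{5}{2} + \frac{\left(X + 2 X\right)^{2}}{2} = - \frac{5}{2} + \frac{\left(3 X\right)^{2}}{2} = - \frac{5}{2} + \frac{9 X^{2}}{2}$)
$E = -306$ ($E = \left(-144 + \left(-9\right)^{2} + 10 \left(-9\right)\right) \left(- \frac{5}{2} + \frac{9 \cdot 1^{2}}{2}\right) = \left(-144 + 81 - 90\right) \left(- \frac{5}{2} + \frac{9}{2} \cdot 1\right) = - 153 \left(- \frac{5}{2} + \frac{9}{2}\right) = \left(-153\right) 2 = -306$)
$Y = 2846$
$\frac{1}{Y + E} = \frac{1}{2846 - 306} = \frac{1}{2540}$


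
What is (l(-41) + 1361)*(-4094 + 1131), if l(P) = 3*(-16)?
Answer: -3890419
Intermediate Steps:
l(P) = -48
(l(-41) + 1361)*(-4094 + 1131) = (-48 + 1361)*(-4094 + 1131) = 1313*(-2963) = -3890419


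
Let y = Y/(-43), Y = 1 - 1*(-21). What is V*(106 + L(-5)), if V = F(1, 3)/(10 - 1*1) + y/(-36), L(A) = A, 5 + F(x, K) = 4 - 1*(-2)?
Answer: 9797/774 ≈ 12.658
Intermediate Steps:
Y = 22 (Y = 1 + 21 = 22)
F(x, K) = 1 (F(x, K) = -5 + (4 - 1*(-2)) = -5 + (4 + 2) = -5 + 6 = 1)
y = -22/43 (y = 22/(-43) = 22*(-1/43) = -22/43 ≈ -0.51163)
V = 97/774 (V = 1/(10 - 1*1) - 22/43/(-36) = 1/(10 - 1) - 22/43*(-1/36) = 1/9 + 11/774 = 97/774 ≈ 0.12532)
V*(106 + L(-5)) = 97*(106 - 5)/774 = (97/774)*101 = 9797/774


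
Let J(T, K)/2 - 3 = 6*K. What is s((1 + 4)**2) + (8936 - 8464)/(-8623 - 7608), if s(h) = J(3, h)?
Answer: 4966214/16231 ≈ 305.97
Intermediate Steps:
J(T, K) = 6 + 12*K (J(T, K) = 6 + 2*(6*K) = 6 + 12*K)
s(h) = 6 + 12*h
s((1 + 4)**2) + (8936 - 8464)/(-8623 - 7608) = (6 + 12*(1 + 4)**2) + (8936 - 8464)/(-8623 - 7608) = (6 + 12*5**2) + 472/(-16231) = (6 + 12*25) + 472*(-1/16231) = (6 + 300) - 472/16231 = 306 - 472/16231 = 4966214/16231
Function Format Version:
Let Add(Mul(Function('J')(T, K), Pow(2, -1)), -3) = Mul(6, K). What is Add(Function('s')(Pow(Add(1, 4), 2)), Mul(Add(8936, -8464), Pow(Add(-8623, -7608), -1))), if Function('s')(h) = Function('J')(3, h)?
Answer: Rational(4966214, 16231) ≈ 305.97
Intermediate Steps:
Function('J')(T, K) = Add(6, Mul(12, K)) (Function('J')(T, K) = Add(6, Mul(2, Mul(6, K))) = Add(6, Mul(12, K)))
Function('s')(h) = Add(6, Mul(12, h))
Add(Function('s')(Pow(Add(1, 4), 2)), Mul(Add(8936, -8464), Pow(Add(-8623, -7608), -1))) = Add(Add(6, Mul(12, Pow(Add(1, 4), 2))), Mul(Add(8936, -8464), Pow(Add(-8623, -7608), -1))) = Add(Add(6, Mul(12, Pow(5, 2))), Mul(472, Pow(-16231, -1))) = Add(Add(6, Mul(12, 25)), Mul(472, Rational(-1, 16231))) = Add(Add(6, 300), Rational(-472, 16231)) = Add(306, Rational(-472, 16231)) = Rational(4966214, 16231)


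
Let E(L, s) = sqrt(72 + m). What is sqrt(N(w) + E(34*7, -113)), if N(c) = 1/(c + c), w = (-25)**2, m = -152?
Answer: sqrt(2 + 10000*I*sqrt(5))/50 ≈ 2.1148 + 2.1146*I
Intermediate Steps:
w = 625
E(L, s) = 4*I*sqrt(5) (E(L, s) = sqrt(72 - 152) = sqrt(-80) = 4*I*sqrt(5))
N(c) = 1/(2*c)
sqrt(N(w) + E(34*7, -113)) = sqrt((1/2)/625 + 4*I*sqrt(5)) = sqrt((1/2)*(1/625) + 4*I*sqrt(5)) = sqrt(1/1250 + 4*I*sqrt(5))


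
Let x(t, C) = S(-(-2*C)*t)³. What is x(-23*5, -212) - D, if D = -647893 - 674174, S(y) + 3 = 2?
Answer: 1322066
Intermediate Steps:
S(y) = -1 (S(y) = -3 + 2 = -1)
D = -1322067
x(t, C) = -1 (x(t, C) = (-1)³ = -1)
x(-23*5, -212) - D = -1 - 1*(-1322067) = -1 + 1322067 = 1322066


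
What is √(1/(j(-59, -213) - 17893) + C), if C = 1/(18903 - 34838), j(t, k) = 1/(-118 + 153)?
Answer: I*√11815349701652710/9979357490 ≈ 0.010892*I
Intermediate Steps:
j(t, k) = 1/35
C = -1/15935 (C = 1/(-15935) = -1/15935 ≈ -6.2755e-5)
√(1/(j(-59, -213) - 17893) + C) = √(1/(1/35 - 17893) - 1/15935) = √(1/(-626254/35) - 1/15935) = √(-35/626254 - 1/15935) = √(-1183979/9979357490) = I*√11815349701652710/9979357490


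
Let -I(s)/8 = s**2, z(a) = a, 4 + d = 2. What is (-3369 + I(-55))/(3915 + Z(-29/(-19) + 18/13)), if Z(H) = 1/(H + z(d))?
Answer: -6203025/881122 ≈ -7.0399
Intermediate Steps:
d = -2 (d = -4 + 2 = -2)
Z(H) = 1/(-2 + H) (Z(H) = 1/(H - 2) = 1/(-2 + H))
I(s) = -8*s**2
(-3369 + I(-55))/(3915 + Z(-29/(-19) + 18/13)) = (-3369 - 8*(-55)**2)/(3915 + 1/(-2 + (-29/(-19) + 18/13))) = (-3369 - 8*3025)/(3915 + 1/(-2 + (-29*(-1/19) + 18*(1/13)))) = (-3369 - 24200)/(3915 + 1/(-2 + (29/19 + 18/13))) = -27569/(3915 + 1/(-2 + 719/247)) = -27569/(3915 + 1/(225/247)) = -27569/(3915 + 247/225) = -27569/881122/225 = -27569*225/881122 = -6203025/881122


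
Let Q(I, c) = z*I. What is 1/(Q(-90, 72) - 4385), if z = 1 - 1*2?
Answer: -1/4295 ≈ -0.00023283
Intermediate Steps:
z = -1 (z = 1 - 2 = -1)
Q(I, c) = -I
1/(Q(-90, 72) - 4385) = 1/(-1*(-90) - 4385) = 1/(90 - 4385) = 1/(-4295) = -1/4295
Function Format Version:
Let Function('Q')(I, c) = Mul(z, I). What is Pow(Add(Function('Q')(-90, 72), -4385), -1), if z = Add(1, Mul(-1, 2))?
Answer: Rational(-1, 4295) ≈ -0.00023283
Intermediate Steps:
z = -1 (z = Add(1, -2) = -1)
Function('Q')(I, c) = Mul(-1, I)
Pow(Add(Function('Q')(-90, 72), -4385), -1) = Pow(Add(Mul(-1, -90), -4385), -1) = Pow(Add(90, -4385), -1) = Pow(-4295, -1) = Rational(-1, 4295)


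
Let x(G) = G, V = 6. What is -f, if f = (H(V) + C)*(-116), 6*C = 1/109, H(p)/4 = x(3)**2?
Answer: 1365610/327 ≈ 4176.2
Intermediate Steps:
H(p) = 36 (H(p) = 4*3**2 = 4*9 = 36)
C = 1/654 (C = (1/6)/109 = (1/6)*(1/109) = 1/654 ≈ 0.0015291)
f = -1365610/327 (f = (36 + 1/654)*(-116) = (23545/654)*(-116) = -1365610/327 ≈ -4176.2)
-f = -1*(-1365610/327) = 1365610/327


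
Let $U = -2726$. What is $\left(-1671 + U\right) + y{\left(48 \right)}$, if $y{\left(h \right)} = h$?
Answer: $-4349$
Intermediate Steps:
$\left(-1671 + U\right) + y{\left(48 \right)} = \left(-1671 - 2726\right) + 48 = -4397 + 48 = -4349$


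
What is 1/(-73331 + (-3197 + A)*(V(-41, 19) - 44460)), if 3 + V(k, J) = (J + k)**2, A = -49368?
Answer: 1/2311682804 ≈ 4.3259e-10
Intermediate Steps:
V(k, J) = -3 + (J + k)**2
1/(-73331 + (-3197 + A)*(V(-41, 19) - 44460)) = 1/(-73331 + (-3197 - 49368)*((-3 + (19 - 41)**2) - 44460)) = 1/(-73331 - 52565*((-3 + (-22)**2) - 44460)) = 1/(-73331 - 52565*((-3 + 484) - 44460)) = 1/(-73331 - 52565*(481 - 44460)) = 1/(-73331 - 52565*(-43979)) = 1/(-73331 + 2311756135) = 1/2311682804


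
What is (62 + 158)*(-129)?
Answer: -28380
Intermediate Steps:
(62 + 158)*(-129) = 220*(-129) = -28380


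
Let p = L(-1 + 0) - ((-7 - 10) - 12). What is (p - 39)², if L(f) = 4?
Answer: 36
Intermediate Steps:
p = 33 (p = 4 - ((-7 - 10) - 12) = 4 - (-17 - 12) = 4 - 1*(-29) = 4 + 29 = 33)
(p - 39)² = (33 - 39)² = (-6)² = 36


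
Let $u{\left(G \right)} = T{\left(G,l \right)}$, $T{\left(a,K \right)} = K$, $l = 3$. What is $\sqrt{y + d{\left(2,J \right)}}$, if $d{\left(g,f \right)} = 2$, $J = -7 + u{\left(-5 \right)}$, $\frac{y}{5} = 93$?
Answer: $\sqrt{467} \approx 21.61$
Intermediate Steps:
$y = 465$ ($y = 5 \cdot 93 = 465$)
$u{\left(G \right)} = 3$
$J = -4$ ($J = -7 + 3 = -4$)
$\sqrt{y + d{\left(2,J \right)}} = \sqrt{465 + 2} = \sqrt{467}$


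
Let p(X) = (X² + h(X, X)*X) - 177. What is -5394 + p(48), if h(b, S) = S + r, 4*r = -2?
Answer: -987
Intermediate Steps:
r = -½ (r = (¼)*(-2) = -½ ≈ -0.50000)
h(b, S) = -½ + S (h(b, S) = S - ½ = -½ + S)
p(X) = -177 + X² + X*(-½ + X) (p(X) = (X² + (-½ + X)*X) - 177 = (X² + X*(-½ + X)) - 177 = -177 + X² + X*(-½ + X))
-5394 + p(48) = -5394 + (-177 + 2*48² - ½*48) = -5394 + (-177 + 2*2304 - 24) = -5394 + (-177 + 4608 - 24) = -5394 + 4407 = -987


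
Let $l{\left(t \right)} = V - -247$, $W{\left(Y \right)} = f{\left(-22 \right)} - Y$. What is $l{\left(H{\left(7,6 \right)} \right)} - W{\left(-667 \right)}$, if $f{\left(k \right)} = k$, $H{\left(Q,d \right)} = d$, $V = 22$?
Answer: $-376$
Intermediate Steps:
$W{\left(Y \right)} = -22 - Y$
$l{\left(t \right)} = 269$ ($l{\left(t \right)} = 22 - -247 = 22 + 247 = 269$)
$l{\left(H{\left(7,6 \right)} \right)} - W{\left(-667 \right)} = 269 - \left(-22 - -667\right) = 269 - \left(-22 + 667\right) = 269 - 645 = -376$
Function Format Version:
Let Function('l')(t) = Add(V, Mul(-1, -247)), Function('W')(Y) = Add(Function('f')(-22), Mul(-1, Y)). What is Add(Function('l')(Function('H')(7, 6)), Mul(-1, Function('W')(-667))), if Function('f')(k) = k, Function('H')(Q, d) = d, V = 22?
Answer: -376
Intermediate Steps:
Function('W')(Y) = Add(-22, Mul(-1, Y))
Function('l')(t) = 269 (Function('l')(t) = Add(22, Mul(-1, -247)) = Add(22, 247) = 269)
Add(Function('l')(Function('H')(7, 6)), Mul(-1, Function('W')(-667))) = Add(269, Mul(-1, Add(-22, Mul(-1, -667)))) = Add(269, Mul(-1, Add(-22, 667))) = Add(269, Mul(-1, 645)) = Add(269, -645) = -376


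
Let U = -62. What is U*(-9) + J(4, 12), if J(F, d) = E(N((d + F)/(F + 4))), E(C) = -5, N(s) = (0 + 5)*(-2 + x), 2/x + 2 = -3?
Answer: 553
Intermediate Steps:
x = -⅖ (x = 2/(-2 - 3) = 2/(-5) = 2*(-⅕) = -⅖ ≈ -0.40000)
N(s) = -12 (N(s) = (0 + 5)*(-2 - ⅖) = 5*(-12/5) = -12)
J(F, d) = -5
U*(-9) + J(4, 12) = -62*(-9) - 5 = 558 - 5 = 553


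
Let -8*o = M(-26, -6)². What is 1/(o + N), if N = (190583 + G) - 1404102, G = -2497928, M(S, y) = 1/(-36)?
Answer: -10368/38480282497 ≈ -2.6944e-7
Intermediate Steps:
M(S, y) = -1/36
o = -1/10368 (o = -(-1/36)²/8 = -⅛*1/1296 = -1/10368 ≈ -9.6451e-5)
N = -3711447 (N = (190583 - 2497928) - 1404102 = -2307345 - 1404102 = -3711447)
1/(o + N) = 1/(-1/10368 - 3711447) = 1/(-38480282497/10368) = -10368/38480282497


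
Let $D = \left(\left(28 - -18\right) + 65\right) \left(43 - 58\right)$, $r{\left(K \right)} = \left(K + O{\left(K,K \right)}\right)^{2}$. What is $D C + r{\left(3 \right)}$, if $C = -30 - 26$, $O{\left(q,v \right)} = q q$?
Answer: $93384$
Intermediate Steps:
$O{\left(q,v \right)} = q^{2}$
$r{\left(K \right)} = \left(K + K^{2}\right)^{2}$
$D = -1665$ ($D = \left(\left(28 + 18\right) + 65\right) \left(-15\right) = \left(46 + 65\right) \left(-15\right) = 111 \left(-15\right) = -1665$)
$C = -56$ ($C = -30 - 26 = -56$)
$D C + r{\left(3 \right)} = \left(-1665\right) \left(-56\right) + 3^{2} \left(1 + 3\right)^{2} = 93240 + 9 \cdot 4^{2} = 93240 + 9 \cdot 16 = 93240 + 144 = 93384$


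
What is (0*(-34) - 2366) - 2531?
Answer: -4897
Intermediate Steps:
(0*(-34) - 2366) - 2531 = (0 - 2366) - 2531 = -2366 - 2531 = -4897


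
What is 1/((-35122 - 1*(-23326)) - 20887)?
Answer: -1/32683 ≈ -3.0597e-5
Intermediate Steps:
1/((-35122 - 1*(-23326)) - 20887) = 1/((-35122 + 23326) - 20887) = 1/(-11796 - 20887) = 1/(-32683) = -1/32683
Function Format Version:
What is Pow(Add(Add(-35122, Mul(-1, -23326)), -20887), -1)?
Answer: Rational(-1, 32683) ≈ -3.0597e-5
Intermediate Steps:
Pow(Add(Add(-35122, Mul(-1, -23326)), -20887), -1) = Pow(Add(Add(-35122, 23326), -20887), -1) = Pow(Add(-11796, -20887), -1) = Pow(-32683, -1) = Rational(-1, 32683)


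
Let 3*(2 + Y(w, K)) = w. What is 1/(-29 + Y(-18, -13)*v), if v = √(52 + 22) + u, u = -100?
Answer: 771/589705 + 8*√74/589705 ≈ 0.0014241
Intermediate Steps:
Y(w, K) = -2 + w/3
v = -100 + √74 (v = √(52 + 22) - 100 = √74 - 100 = -100 + √74 ≈ -91.398)
1/(-29 + Y(-18, -13)*v) = 1/(-29 + (-2 + (⅓)*(-18))*(-100 + √74)) = 1/(-29 + (-2 - 6)*(-100 + √74)) = 1/(-29 - 8*(-100 + √74)) = 1/(-29 + (800 - 8*√74)) = 1/(771 - 8*√74)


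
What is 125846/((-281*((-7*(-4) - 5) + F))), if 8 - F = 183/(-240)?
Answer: -1438240/102003 ≈ -14.100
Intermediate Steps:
F = 701/80 (F = 8 - 183/(-240) = 8 - 183*(-1)/240 = 8 - 1*(-61/80) = 8 + 61/80 = 701/80 ≈ 8.7625)
125846/((-281*((-7*(-4) - 5) + F))) = 125846/((-281*((-7*(-4) - 5) + 701/80))) = 125846/((-281*((28 - 5) + 701/80))) = 125846/((-281*(23 + 701/80))) = 125846/((-281*2541/80)) = 125846/(-714021/80) = 125846*(-80/714021) = -1438240/102003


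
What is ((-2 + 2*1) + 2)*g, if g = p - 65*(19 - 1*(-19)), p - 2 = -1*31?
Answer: -4998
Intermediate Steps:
p = -29 (p = 2 - 1*31 = 2 - 31 = -29)
g = -2499 (g = -29 - 65*(19 - 1*(-19)) = -29 - 65*(19 + 19) = -29 - 65*38 = -29 - 2470 = -2499)
((-2 + 2*1) + 2)*g = ((-2 + 2*1) + 2)*(-2499) = ((-2 + 2) + 2)*(-2499) = (0 + 2)*(-2499) = 2*(-2499) = -4998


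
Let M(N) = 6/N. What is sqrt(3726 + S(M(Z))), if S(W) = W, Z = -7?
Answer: 2*sqrt(45633)/7 ≈ 61.034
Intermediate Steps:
sqrt(3726 + S(M(Z))) = sqrt(3726 + 6/(-7)) = sqrt(3726 + 6*(-1/7)) = sqrt(3726 - 6/7) = sqrt(26076/7) = 2*sqrt(45633)/7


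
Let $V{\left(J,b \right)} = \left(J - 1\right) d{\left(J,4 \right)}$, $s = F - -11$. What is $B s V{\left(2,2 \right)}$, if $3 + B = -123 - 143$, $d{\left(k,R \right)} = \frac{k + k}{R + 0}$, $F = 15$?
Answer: $-6994$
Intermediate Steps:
$d{\left(k,R \right)} = \frac{2 k}{R}$
$s = 26$ ($s = 15 - -11 = 15 + 11 = 26$)
$V{\left(J,b \right)} = \frac{J \left(-1 + J\right)}{2}$ ($V{\left(J,b \right)} = \left(J - 1\right) \frac{2 J}{4} = \left(-1 + J\right) 2 J \frac{1}{4} = \left(-1 + J\right) \frac{J}{2} = \frac{J \left(-1 + J\right)}{2}$)
$B = -269$ ($B = -3 - 266 = -269$)
$B s V{\left(2,2 \right)} = - 269 \cdot 26 \cdot \frac{1}{2} \cdot 2 \left(-1 + 2\right) = - 269 \cdot 26 \cdot \frac{1}{2} \cdot 2 \cdot 1 = - 269 \cdot 26 \cdot 1 = \left(-269\right) 26 = -6994$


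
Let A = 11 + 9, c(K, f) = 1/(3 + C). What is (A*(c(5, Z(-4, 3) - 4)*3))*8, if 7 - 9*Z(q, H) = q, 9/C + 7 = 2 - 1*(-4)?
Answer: -80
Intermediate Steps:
C = -9 (C = 9/(-7 + (2 - 1*(-4))) = 9/(-7 + (2 + 4)) = 9/(-7 + 6) = 9/(-1) = 9*(-1) = -9)
Z(q, H) = 7/9 - q/9
c(K, f) = -⅙ (c(K, f) = 1/(3 - 9) = 1/(-6) = -⅙)
A = 20
(A*(c(5, Z(-4, 3) - 4)*3))*8 = (20*(-⅙*3))*8 = (20*(-½))*8 = -10*8 = -80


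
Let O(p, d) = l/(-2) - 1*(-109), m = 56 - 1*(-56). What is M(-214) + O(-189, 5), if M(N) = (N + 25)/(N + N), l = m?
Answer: 22873/428 ≈ 53.442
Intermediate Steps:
m = 112 (m = 56 + 56 = 112)
l = 112
M(N) = (25 + N)/(2*N) (M(N) = (25 + N)/((2*N)) = (25 + N)*(1/(2*N)) = (25 + N)/(2*N))
O(p, d) = 53 (O(p, d) = 112/(-2) - 1*(-109) = 112*(-½) + 109 = -56 + 109 = 53)
M(-214) + O(-189, 5) = (½)*(25 - 214)/(-214) + 53 = (½)*(-1/214)*(-189) + 53 = 189/428 + 53 = 22873/428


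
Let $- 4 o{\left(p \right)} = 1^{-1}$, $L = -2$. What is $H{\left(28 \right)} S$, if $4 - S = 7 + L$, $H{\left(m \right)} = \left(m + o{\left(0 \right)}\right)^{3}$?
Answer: $- \frac{1367631}{64} \approx -21369.0$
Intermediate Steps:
$o{\left(p \right)} = - \frac{1}{4}$ ($o{\left(p \right)} = - \frac{1}{4 \cdot 1} = \left(- \frac{1}{4}\right) 1 = - \frac{1}{4}$)
$H{\left(m \right)} = \left(- \frac{1}{4} + m\right)^{3}$ ($H{\left(m \right)} = \left(m - \frac{1}{4}\right)^{3} = \left(- \frac{1}{4} + m\right)^{3}$)
$S = -1$ ($S = 4 - \left(7 - 2\right) = 4 - 5 = -1$)
$H{\left(28 \right)} S = \frac{\left(-1 + 4 \cdot 28\right)^{3}}{64} \left(-1\right) = \frac{\left(-1 + 112\right)^{3}}{64} \left(-1\right) = \frac{111^{3}}{64} \left(-1\right) = \frac{1}{64} \cdot 1367631 \left(-1\right) = \frac{1367631}{64} \left(-1\right) = - \frac{1367631}{64}$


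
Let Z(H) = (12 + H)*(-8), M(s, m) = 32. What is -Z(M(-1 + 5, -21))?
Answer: 352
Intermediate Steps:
Z(H) = -96 - 8*H
-Z(M(-1 + 5, -21)) = -(-96 - 8*32) = -(-96 - 256) = -1*(-352) = 352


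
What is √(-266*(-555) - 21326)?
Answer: 4*√7894 ≈ 355.39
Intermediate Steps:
√(-266*(-555) - 21326) = √(147630 - 21326) = √126304 = 4*√7894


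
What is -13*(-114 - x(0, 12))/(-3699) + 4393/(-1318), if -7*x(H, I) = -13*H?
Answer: -6067661/1625094 ≈ -3.7337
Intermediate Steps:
x(H, I) = 13*H/7 (x(H, I) = -(-13)*H/7 = 13*H/7)
-13*(-114 - x(0, 12))/(-3699) + 4393/(-1318) = -13*(-114 - 13*0/7)/(-3699) + 4393/(-1318) = -13*(-114 - 1*0)*(-1/3699) + 4393*(-1/1318) = -13*(-114 + 0)*(-1/3699) - 4393/1318 = -13*(-114)*(-1/3699) - 4393/1318 = 1482*(-1/3699) - 4393/1318 = -494/1233 - 4393/1318 = -6067661/1625094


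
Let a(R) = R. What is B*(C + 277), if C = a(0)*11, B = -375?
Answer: -103875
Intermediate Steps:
C = 0 (C = 0*11 = 0)
B*(C + 277) = -375*(0 + 277) = -375*277 = -103875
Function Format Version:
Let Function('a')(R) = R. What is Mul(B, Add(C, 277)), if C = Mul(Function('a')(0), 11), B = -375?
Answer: -103875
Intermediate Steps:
C = 0 (C = Mul(0, 11) = 0)
Mul(B, Add(C, 277)) = Mul(-375, Add(0, 277)) = Mul(-375, 277) = -103875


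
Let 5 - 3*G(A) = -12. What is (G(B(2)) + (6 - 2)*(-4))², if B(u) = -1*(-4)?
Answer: 961/9 ≈ 106.78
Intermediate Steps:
B(u) = 4
G(A) = 17/3 (G(A) = 5/3 - ⅓*(-12) = 5/3 + 4 = 17/3)
(G(B(2)) + (6 - 2)*(-4))² = (17/3 + (6 - 2)*(-4))² = (17/3 + 4*(-4))² = (17/3 - 16)² = (-31/3)² = 961/9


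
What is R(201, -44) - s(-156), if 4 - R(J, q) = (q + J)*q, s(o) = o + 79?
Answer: 6989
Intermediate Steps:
s(o) = 79 + o
R(J, q) = 4 - q*(J + q) (R(J, q) = 4 - (q + J)*q = 4 - (J + q)*q = 4 - q*(J + q))
R(201, -44) - s(-156) = (4 - 1*(-44)**2 - 1*201*(-44)) - (79 - 156) = (4 - 1*1936 + 8844) - 1*(-77) = (4 - 1936 + 8844) + 77 = 6912 + 77 = 6989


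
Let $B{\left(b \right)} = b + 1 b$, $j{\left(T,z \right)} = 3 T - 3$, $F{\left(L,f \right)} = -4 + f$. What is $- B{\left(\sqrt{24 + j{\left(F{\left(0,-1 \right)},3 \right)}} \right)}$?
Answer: $- 2 \sqrt{6} \approx -4.899$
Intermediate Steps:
$j{\left(T,z \right)} = -3 + 3 T$
$B{\left(b \right)} = 2 b$ ($B{\left(b \right)} = b + b = 2 b$)
$- B{\left(\sqrt{24 + j{\left(F{\left(0,-1 \right)},3 \right)}} \right)} = - 2 \sqrt{24 + \left(-3 + 3 \left(-4 - 1\right)\right)} = - 2 \sqrt{24 + \left(-3 + 3 \left(-5\right)\right)} = - 2 \sqrt{24 - 18} = - 2 \sqrt{6}$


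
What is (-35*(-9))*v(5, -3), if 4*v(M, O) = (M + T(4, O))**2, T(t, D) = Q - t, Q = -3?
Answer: 315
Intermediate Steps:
T(t, D) = -3 - t
v(M, O) = (-7 + M)**2/4 (v(M, O) = (M + (-3 - 1*4))**2/4 = (M + (-3 - 4))**2/4 = (M - 7)**2/4 = (-7 + M)**2/4)
(-35*(-9))*v(5, -3) = (-35*(-9))*((-7 + 5)**2/4) = 315*((1/4)*(-2)**2) = 315*((1/4)*4) = 315*1 = 315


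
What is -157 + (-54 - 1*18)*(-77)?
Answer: 5387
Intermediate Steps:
-157 + (-54 - 1*18)*(-77) = -157 + (-54 - 18)*(-77) = -157 - 72*(-77) = -157 + 5544 = 5387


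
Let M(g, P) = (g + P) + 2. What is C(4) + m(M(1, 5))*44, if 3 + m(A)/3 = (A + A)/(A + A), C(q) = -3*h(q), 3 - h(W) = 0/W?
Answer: -273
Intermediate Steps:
h(W) = 3 (h(W) = 3 - 0/W = 3 - 1*0 = 3 + 0 = 3)
C(q) = -9 (C(q) = -3*3 = -9)
M(g, P) = 2 + P + g (M(g, P) = (P + g) + 2 = 2 + P + g)
m(A) = -6 (m(A) = -9 + 3*((A + A)/(A + A)) = -9 + 3*((2*A)/((2*A))) = -9 + 3*((2*A)*(1/(2*A))) = -9 + 3*1 = -9 + 3 = -6)
C(4) + m(M(1, 5))*44 = -9 - 6*44 = -9 - 264 = -273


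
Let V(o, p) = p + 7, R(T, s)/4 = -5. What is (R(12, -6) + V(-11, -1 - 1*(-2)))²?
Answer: 144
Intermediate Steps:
R(T, s) = -20 (R(T, s) = 4*(-5) = -20)
V(o, p) = 7 + p
(R(12, -6) + V(-11, -1 - 1*(-2)))² = (-20 + (7 + (-1 - 1*(-2))))² = (-20 + (7 + (-1 + 2)))² = (-20 + (7 + 1))² = (-20 + 8)² = (-12)² = 144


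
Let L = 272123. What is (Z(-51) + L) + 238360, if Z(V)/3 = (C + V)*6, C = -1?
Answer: 509547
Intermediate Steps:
Z(V) = -18 + 18*V (Z(V) = 3*((-1 + V)*6) = 3*(-6 + 6*V) = -18 + 18*V)
(Z(-51) + L) + 238360 = ((-18 + 18*(-51)) + 272123) + 238360 = ((-18 - 918) + 272123) + 238360 = (-936 + 272123) + 238360 = 271187 + 238360 = 509547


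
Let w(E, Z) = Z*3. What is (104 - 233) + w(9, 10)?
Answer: -99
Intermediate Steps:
w(E, Z) = 3*Z
(104 - 233) + w(9, 10) = (104 - 233) + 3*10 = -129 + 30 = -99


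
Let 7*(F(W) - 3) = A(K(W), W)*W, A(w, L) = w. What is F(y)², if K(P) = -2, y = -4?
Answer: 841/49 ≈ 17.163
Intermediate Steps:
F(W) = 3 - 2*W/7 (F(W) = 3 + (-2*W)/7 = 3 - 2*W/7)
F(y)² = (3 - 2/7*(-4))² = (3 + 8/7)² = (29/7)² = 841/49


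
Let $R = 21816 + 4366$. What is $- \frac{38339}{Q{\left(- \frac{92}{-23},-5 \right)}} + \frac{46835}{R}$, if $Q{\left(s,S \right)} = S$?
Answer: $\frac{52843467}{6890} \approx 7669.6$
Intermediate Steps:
$R = 26182$
$- \frac{38339}{Q{\left(- \frac{92}{-23},-5 \right)}} + \frac{46835}{R} = - \frac{38339}{-5} + \frac{46835}{26182} = \left(-38339\right) \left(- \frac{1}{5}\right) + 46835 \cdot \frac{1}{26182} = \frac{38339}{5} + \frac{2465}{1378} = \frac{52843467}{6890}$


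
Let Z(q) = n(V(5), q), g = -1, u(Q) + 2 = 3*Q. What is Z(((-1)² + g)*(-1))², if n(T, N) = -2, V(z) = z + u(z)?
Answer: 4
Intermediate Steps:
u(Q) = -2 + 3*Q
V(z) = -2 + 4*z (V(z) = z + (-2 + 3*z) = -2 + 4*z)
Z(q) = -2
Z(((-1)² + g)*(-1))² = (-2)² = 4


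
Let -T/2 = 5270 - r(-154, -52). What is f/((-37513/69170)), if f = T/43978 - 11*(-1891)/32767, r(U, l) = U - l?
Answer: -627815625550/871891138349 ≈ -0.72006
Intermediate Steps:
T = -10744 (T = -2*(5270 - (-154 - 1*(-52))) = -2*(5270 - (-154 + 52)) = -2*(5270 - 1*(-102)) = -2*(5270 + 102) = -2*5372 = -10744)
f = 9076415/23242373 (f = -10744/43978 - 11*(-1891)/32767 = -10744*1/43978 + 20801*(1/32767) = -5372/21989 + 671/1057 = 9076415/23242373 ≈ 0.39051)
f/((-37513/69170)) = 9076415/(23242373*((-37513/69170))) = 9076415/(23242373*((-37513*1/69170))) = 9076415/(23242373*(-37513/69170)) = (9076415/23242373)*(-69170/37513) = -627815625550/871891138349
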